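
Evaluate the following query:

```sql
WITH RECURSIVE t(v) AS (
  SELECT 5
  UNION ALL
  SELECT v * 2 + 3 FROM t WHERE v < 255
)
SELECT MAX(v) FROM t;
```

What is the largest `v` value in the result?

Base: v=5.
Iteration 1: 5 < 255 holds -> v = 5 * 2 + 3 = 13.
Iteration 2: 13 < 255 holds -> v = 13 * 2 + 3 = 29.
Iteration 3: 29 < 255 holds -> v = 29 * 2 + 3 = 61.
Iteration 4: 61 < 255 holds -> v = 61 * 2 + 3 = 125.
Iteration 5: 125 < 255 holds -> v = 125 * 2 + 3 = 253.
Iteration 6: 253 < 255 holds -> v = 253 * 2 + 3 = 509.
Iteration 7: 509 < 255 fails; recursion stops.
v values: 5, 13, 29, 61, 125, 253, 509; the maximum is 509.

509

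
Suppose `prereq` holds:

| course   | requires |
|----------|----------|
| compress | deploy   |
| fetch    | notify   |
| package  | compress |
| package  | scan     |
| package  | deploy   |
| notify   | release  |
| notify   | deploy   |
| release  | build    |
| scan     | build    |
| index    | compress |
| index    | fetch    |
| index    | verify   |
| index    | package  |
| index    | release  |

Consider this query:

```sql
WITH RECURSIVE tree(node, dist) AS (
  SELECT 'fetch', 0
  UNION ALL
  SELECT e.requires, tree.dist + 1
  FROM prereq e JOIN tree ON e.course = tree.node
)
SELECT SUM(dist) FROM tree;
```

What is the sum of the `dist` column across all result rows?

Base: (fetch, dist=0).
Iteration 1: edges from {fetch} -> (notify, dist=1).
Iteration 2: edges from {notify} -> (deploy, dist=2), (release, dist=2).
Iteration 3: edges from {deploy,release} -> (build, dist=3).
Iteration 4: no outgoing edges from {build}; recursion stops.
SUM(dist) = 0 + 1 + 2 + 2 + 3 = 8.

8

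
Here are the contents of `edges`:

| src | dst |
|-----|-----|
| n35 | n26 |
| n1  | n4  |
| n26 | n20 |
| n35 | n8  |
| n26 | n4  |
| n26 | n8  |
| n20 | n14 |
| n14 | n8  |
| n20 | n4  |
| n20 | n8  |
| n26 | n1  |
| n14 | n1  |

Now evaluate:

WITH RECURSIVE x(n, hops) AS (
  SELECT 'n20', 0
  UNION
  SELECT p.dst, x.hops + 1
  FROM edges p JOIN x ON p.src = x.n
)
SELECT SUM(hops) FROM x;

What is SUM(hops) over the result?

Base: (n20, hops=0).
Iteration 1: edges from {n20} -> (n14, hops=1), (n4, hops=1), (n8, hops=1).
Iteration 2: edges from {n14,n4,n8} -> (n1, hops=2), (n8, hops=2).
Iteration 3: edges from {n1,n8} -> (n4, hops=3).
Iteration 4: no outgoing edges from {n4}; recursion stops.
SUM(hops) = 0 + 1 + 1 + 1 + 2 + 2 + 3 = 10.

10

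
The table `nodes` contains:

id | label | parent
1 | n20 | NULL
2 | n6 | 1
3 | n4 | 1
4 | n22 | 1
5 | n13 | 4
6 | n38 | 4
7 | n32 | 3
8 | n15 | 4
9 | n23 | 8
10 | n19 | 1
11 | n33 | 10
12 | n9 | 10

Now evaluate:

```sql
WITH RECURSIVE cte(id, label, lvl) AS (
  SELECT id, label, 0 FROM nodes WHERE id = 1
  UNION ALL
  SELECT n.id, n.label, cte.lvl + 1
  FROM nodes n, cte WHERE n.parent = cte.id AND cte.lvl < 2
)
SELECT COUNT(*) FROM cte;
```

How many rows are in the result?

Base: id=1 (n20) at lvl 0.
Iteration 1: rows with parent in {1} -> n6 (id 2, lvl 1), n4 (id 3, lvl 1), n22 (id 4, lvl 1), n19 (id 10, lvl 1).
Iteration 2: rows with parent in {2,3,4,10} -> n13 (id 5, lvl 2), n38 (id 6, lvl 2), n32 (id 7, lvl 2), n15 (id 8, lvl 2), n33 (id 11, lvl 2), n9 (id 12, lvl 2).
Iteration 3: lvl < 2 fails for all current rows; recursion stops.
Total rows emitted: 11.

11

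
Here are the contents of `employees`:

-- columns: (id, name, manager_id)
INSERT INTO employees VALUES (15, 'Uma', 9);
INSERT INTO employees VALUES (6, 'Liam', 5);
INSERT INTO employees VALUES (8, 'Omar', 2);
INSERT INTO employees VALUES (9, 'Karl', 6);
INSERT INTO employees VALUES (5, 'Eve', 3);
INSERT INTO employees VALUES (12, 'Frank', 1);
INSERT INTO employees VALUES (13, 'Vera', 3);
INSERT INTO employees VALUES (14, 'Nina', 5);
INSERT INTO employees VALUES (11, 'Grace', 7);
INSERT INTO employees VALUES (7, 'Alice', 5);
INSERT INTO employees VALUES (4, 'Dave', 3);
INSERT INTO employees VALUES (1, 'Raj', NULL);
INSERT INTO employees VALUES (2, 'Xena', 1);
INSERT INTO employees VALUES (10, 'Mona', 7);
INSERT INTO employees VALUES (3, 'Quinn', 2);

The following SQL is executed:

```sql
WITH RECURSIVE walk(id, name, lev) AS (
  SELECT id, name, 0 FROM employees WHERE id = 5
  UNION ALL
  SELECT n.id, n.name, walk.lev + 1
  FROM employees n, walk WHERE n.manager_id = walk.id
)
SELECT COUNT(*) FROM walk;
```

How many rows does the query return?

Base: id=5 (Eve) at lev 0.
Iteration 1: rows with manager_id in {5} -> Liam (id 6, lev 1), Alice (id 7, lev 1), Nina (id 14, lev 1).
Iteration 2: rows with manager_id in {6,7,14} -> Karl (id 9, lev 2), Mona (id 10, lev 2), Grace (id 11, lev 2).
Iteration 3: rows with manager_id in {9,10,11} -> Uma (id 15, lev 3).
Iteration 4: no rows with manager_id in {15}; recursion stops.
Total rows emitted: 8.

8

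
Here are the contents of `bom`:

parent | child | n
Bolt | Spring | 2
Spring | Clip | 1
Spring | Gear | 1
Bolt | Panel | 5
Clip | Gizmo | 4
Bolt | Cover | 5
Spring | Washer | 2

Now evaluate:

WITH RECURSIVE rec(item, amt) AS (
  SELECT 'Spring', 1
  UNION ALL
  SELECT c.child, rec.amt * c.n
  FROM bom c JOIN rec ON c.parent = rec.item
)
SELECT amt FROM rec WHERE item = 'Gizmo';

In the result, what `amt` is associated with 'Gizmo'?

4

Base: (Spring, amt=1).
Iteration 1: components of {Spring} -> Clip = 1*1 = 1, Gear = 1*1 = 1, Washer = 1*2 = 2.
Iteration 2: components of {Clip,Gear,Washer} -> Gizmo = 1*4 = 4.
Iteration 3: no further components; recursion stops.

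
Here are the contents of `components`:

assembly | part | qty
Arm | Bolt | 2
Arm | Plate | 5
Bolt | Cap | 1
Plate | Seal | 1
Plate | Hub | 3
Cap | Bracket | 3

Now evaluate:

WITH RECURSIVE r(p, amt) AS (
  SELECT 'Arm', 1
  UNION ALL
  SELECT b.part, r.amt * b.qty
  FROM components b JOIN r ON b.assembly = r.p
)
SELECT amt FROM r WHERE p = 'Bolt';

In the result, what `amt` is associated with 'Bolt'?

2

Base: (Arm, amt=1).
Iteration 1: components of {Arm} -> Bolt = 1*2 = 2, Plate = 1*5 = 5.
Iteration 2: components of {Bolt,Plate} -> Cap = 2*1 = 2, Hub = 5*3 = 15, Seal = 5*1 = 5.
Iteration 3: components of {Cap,Hub,Seal} -> Bracket = 2*3 = 6.
Iteration 4: no further components; recursion stops.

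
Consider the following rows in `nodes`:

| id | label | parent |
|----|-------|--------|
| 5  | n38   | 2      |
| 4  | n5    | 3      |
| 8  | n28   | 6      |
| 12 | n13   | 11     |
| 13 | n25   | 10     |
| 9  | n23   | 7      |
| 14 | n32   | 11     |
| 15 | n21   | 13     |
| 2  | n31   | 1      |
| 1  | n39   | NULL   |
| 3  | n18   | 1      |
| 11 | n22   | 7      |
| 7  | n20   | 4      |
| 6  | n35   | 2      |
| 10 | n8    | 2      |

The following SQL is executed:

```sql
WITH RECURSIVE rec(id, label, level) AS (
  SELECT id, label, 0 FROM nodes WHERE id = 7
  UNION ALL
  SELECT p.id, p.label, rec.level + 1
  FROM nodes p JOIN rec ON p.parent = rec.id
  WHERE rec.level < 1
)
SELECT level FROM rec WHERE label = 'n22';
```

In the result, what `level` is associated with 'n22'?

Base: id=7 (n20) at level 0.
Iteration 1: rows with parent in {7} -> n23 (id 9, level 1), n22 (id 11, level 1).
Iteration 2: level < 1 fails for all current rows; recursion stops.

1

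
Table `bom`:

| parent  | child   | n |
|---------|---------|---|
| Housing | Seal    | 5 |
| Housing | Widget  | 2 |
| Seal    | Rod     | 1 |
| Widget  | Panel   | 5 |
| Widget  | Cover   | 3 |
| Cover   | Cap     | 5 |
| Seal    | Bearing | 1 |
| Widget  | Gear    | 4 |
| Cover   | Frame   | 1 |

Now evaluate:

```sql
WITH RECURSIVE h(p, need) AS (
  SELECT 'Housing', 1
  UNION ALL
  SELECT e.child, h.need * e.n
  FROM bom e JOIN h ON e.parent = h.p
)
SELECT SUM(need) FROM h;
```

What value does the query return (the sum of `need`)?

78

Base: (Housing, need=1).
Iteration 1: components of {Housing} -> Seal = 1*5 = 5, Widget = 1*2 = 2.
Iteration 2: components of {Seal,Widget} -> Bearing = 5*1 = 5, Cover = 2*3 = 6, Gear = 2*4 = 8, Panel = 2*5 = 10, Rod = 5*1 = 5.
Iteration 3: components of {Bearing,Cover,Gear,Panel,Rod} -> Cap = 6*5 = 30, Frame = 6*1 = 6.
Iteration 4: no further components; recursion stops.
SUM(need) = 1 + 5 + 2 + 5 + 5 + 10 + 6 + 8 + 30 + 6 = 78.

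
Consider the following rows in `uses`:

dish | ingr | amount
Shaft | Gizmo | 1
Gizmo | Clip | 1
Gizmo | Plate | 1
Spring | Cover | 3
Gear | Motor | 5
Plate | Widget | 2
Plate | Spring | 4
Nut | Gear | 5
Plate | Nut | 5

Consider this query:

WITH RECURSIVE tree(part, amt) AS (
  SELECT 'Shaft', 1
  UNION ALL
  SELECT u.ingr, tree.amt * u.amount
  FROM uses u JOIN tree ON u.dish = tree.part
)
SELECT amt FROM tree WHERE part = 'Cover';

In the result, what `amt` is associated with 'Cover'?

12

Base: (Shaft, amt=1).
Iteration 1: components of {Shaft} -> Gizmo = 1*1 = 1.
Iteration 2: components of {Gizmo} -> Clip = 1*1 = 1, Plate = 1*1 = 1.
Iteration 3: components of {Clip,Plate} -> Nut = 1*5 = 5, Spring = 1*4 = 4, Widget = 1*2 = 2.
Iteration 4: components of {Nut,Spring,Widget} -> Cover = 4*3 = 12, Gear = 5*5 = 25.
Iteration 5: components of {Cover,Gear} -> Motor = 25*5 = 125.
Iteration 6: no further components; recursion stops.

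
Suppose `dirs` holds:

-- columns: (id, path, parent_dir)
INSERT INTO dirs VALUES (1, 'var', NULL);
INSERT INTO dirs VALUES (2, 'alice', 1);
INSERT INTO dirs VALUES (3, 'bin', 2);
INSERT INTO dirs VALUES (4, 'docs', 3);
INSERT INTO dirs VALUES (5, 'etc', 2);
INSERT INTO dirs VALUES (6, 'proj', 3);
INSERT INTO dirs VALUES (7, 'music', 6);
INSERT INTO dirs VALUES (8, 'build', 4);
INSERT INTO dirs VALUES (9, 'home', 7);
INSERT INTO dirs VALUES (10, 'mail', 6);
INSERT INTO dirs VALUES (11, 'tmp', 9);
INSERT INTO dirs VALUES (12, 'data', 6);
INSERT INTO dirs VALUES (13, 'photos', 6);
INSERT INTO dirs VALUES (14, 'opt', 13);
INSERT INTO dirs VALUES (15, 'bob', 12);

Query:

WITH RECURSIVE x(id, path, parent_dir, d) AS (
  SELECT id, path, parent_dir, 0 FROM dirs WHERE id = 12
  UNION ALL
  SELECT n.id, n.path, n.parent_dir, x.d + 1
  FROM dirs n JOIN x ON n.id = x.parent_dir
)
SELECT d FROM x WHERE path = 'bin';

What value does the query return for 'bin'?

Base: id=12 (data), parent_dir=6, d 0.
Iteration 1: join on id=6 -> proj (id 6, parent_dir=3, d 1).
Iteration 2: join on id=3 -> bin (id 3, parent_dir=2, d 2).
Iteration 3: join on id=2 -> alice (id 2, parent_dir=1, d 3).
Iteration 4: join on id=1 -> var (id 1, parent_dir=NULL, d 4).
Iteration 5: parent_dir is NULL; no match; recursion stops.

2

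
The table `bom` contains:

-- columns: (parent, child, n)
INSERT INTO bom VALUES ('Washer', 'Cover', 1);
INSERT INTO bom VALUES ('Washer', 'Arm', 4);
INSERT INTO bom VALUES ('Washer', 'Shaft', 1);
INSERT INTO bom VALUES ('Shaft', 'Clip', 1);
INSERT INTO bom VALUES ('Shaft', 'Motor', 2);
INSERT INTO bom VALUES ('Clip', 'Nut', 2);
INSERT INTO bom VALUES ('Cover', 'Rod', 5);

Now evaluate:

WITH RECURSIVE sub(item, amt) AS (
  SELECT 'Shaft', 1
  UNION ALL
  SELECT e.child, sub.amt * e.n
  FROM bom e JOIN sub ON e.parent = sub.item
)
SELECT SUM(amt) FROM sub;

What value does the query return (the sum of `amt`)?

6

Base: (Shaft, amt=1).
Iteration 1: components of {Shaft} -> Clip = 1*1 = 1, Motor = 1*2 = 2.
Iteration 2: components of {Clip,Motor} -> Nut = 1*2 = 2.
Iteration 3: no further components; recursion stops.
SUM(amt) = 1 + 1 + 2 + 2 = 6.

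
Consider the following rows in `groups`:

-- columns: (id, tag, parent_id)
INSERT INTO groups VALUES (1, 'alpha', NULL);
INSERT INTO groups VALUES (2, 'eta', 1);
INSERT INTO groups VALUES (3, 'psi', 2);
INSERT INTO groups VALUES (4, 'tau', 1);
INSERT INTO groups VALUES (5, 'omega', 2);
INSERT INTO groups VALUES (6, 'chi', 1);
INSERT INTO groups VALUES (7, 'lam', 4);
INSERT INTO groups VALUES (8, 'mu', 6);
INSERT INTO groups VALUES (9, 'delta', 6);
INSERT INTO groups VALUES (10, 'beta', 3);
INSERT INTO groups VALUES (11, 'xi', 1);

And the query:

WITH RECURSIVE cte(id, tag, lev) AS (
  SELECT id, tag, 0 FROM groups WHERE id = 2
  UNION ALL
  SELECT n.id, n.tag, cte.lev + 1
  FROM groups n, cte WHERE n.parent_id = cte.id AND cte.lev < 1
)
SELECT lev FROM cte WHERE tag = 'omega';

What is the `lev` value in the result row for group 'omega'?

Base: id=2 (eta) at lev 0.
Iteration 1: rows with parent_id in {2} -> psi (id 3, lev 1), omega (id 5, lev 1).
Iteration 2: lev < 1 fails for all current rows; recursion stops.

1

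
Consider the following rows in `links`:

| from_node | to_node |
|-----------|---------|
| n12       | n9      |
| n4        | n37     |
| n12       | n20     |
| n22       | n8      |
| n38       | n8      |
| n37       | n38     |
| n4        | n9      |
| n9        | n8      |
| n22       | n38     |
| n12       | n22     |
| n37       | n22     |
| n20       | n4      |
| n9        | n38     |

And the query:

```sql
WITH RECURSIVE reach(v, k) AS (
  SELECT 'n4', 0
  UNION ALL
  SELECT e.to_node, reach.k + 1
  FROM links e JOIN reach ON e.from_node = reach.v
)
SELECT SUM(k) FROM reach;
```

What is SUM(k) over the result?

26

Base: (n4, k=0).
Iteration 1: edges from {n4} -> (n37, k=1), (n9, k=1).
Iteration 2: edges from {n37,n9} -> (n22, k=2), (n38, k=2) x2, (n8, k=2). [UNION ALL keeps all 4 new rows, including repeats]
Iteration 3: edges from {n22,n38,n8} -> (n38, k=3), (n8, k=3) x3. [UNION ALL keeps all 4 new rows, including repeats]
Iteration 4: edges from {n38,n8} -> (n8, k=4).
Iteration 5: no outgoing edges from {n8}; recursion stops.
SUM(k) = 0 + 1 + 1 + 2 + 2 + 2 + 2 + 3 + 3 + 3 + 3 + 4 = 26.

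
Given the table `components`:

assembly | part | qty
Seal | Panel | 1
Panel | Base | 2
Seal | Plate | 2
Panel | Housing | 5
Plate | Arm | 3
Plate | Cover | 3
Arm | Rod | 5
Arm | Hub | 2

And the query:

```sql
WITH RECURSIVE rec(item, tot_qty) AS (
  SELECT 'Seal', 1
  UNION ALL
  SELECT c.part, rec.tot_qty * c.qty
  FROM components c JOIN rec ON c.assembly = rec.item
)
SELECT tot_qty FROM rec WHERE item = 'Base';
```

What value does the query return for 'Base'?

Base: (Seal, tot_qty=1).
Iteration 1: components of {Seal} -> Panel = 1*1 = 1, Plate = 1*2 = 2.
Iteration 2: components of {Panel,Plate} -> Arm = 2*3 = 6, Base = 1*2 = 2, Cover = 2*3 = 6, Housing = 1*5 = 5.
Iteration 3: components of {Arm,Base,Cover,Housing} -> Hub = 6*2 = 12, Rod = 6*5 = 30.
Iteration 4: no further components; recursion stops.

2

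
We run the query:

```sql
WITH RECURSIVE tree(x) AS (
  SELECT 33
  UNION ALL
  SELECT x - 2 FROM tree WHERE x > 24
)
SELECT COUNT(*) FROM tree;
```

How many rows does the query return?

6

Base: x=33.
Iteration 1: 33 > 24 holds -> x = 33 - 2 = 31.
Iteration 2: 31 > 24 holds -> x = 31 - 2 = 29.
Iteration 3: 29 > 24 holds -> x = 29 - 2 = 27.
Iteration 4: 27 > 24 holds -> x = 27 - 2 = 25.
Iteration 5: 25 > 24 holds -> x = 25 - 2 = 23.
Iteration 6: 23 > 24 fails; recursion stops.
Total rows emitted: 6.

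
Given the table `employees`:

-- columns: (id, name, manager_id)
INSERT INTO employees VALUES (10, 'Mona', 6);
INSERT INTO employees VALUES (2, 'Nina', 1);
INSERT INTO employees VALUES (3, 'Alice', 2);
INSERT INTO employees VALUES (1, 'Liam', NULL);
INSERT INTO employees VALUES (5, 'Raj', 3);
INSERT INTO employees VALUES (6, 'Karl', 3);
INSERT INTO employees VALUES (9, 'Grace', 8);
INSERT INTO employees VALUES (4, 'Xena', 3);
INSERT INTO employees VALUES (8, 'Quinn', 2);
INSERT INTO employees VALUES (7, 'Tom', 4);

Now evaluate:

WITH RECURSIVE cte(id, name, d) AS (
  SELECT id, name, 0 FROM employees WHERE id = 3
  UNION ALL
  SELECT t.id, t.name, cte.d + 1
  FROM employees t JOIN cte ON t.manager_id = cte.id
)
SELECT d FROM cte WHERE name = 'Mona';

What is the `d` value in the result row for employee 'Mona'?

2

Base: id=3 (Alice) at d 0.
Iteration 1: rows with manager_id in {3} -> Xena (id 4, d 1), Raj (id 5, d 1), Karl (id 6, d 1).
Iteration 2: rows with manager_id in {4,5,6} -> Tom (id 7, d 2), Mona (id 10, d 2).
Iteration 3: no rows with manager_id in {7,10}; recursion stops.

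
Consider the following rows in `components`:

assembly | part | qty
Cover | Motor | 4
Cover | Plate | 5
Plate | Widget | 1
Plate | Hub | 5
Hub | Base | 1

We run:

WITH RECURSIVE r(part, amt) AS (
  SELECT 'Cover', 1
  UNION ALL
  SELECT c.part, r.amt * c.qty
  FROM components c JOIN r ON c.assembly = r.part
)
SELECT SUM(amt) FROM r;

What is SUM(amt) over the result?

65

Base: (Cover, amt=1).
Iteration 1: components of {Cover} -> Motor = 1*4 = 4, Plate = 1*5 = 5.
Iteration 2: components of {Motor,Plate} -> Hub = 5*5 = 25, Widget = 5*1 = 5.
Iteration 3: components of {Hub,Widget} -> Base = 25*1 = 25.
Iteration 4: no further components; recursion stops.
SUM(amt) = 1 + 4 + 5 + 5 + 25 + 25 = 65.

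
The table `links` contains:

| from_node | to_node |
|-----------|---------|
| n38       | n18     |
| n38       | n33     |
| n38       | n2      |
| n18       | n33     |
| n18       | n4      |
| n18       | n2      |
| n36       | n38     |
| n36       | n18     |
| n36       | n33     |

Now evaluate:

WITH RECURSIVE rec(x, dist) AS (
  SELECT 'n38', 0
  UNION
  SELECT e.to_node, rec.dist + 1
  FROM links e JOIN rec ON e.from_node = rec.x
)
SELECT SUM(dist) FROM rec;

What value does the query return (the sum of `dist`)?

9

Base: (n38, dist=0).
Iteration 1: edges from {n38} -> (n18, dist=1), (n2, dist=1), (n33, dist=1).
Iteration 2: edges from {n18,n2,n33} -> (n2, dist=2), (n33, dist=2), (n4, dist=2).
Iteration 3: no outgoing edges from {n2,n33,n4}; recursion stops.
SUM(dist) = 0 + 1 + 1 + 1 + 2 + 2 + 2 = 9.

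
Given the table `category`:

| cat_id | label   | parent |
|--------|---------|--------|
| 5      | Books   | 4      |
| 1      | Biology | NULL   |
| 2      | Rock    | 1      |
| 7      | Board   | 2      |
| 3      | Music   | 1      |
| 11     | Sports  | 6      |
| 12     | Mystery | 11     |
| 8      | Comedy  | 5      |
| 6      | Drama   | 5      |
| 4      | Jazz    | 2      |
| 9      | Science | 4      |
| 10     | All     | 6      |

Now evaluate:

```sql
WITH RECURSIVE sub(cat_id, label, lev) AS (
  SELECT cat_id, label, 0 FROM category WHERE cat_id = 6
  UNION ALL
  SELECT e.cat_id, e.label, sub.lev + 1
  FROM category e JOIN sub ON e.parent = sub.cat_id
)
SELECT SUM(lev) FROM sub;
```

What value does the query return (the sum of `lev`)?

4

Base: cat_id=6 (Drama) at lev 0.
Iteration 1: rows with parent in {6} -> All (id 10, lev 1), Sports (id 11, lev 1).
Iteration 2: rows with parent in {10,11} -> Mystery (id 12, lev 2).
Iteration 3: no rows with parent in {12}; recursion stops.
SUM(lev) = 0 + 1 + 1 + 2 = 4.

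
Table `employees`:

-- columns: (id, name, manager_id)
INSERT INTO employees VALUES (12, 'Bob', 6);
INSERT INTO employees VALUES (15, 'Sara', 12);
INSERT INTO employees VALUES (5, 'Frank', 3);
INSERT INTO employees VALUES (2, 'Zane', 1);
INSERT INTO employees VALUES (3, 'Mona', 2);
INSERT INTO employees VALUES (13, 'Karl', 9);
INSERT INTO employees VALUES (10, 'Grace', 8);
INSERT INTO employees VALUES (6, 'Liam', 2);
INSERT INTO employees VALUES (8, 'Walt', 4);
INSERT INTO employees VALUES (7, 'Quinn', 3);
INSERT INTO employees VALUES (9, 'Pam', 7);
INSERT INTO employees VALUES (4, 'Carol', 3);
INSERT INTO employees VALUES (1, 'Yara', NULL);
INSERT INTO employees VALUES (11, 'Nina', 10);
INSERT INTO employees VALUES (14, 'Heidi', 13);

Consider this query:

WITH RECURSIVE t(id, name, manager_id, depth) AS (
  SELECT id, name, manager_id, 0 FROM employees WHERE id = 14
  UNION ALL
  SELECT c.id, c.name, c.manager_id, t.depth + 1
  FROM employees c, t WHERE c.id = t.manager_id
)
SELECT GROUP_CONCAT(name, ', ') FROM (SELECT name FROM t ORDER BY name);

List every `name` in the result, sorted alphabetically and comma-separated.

Heidi, Karl, Mona, Pam, Quinn, Yara, Zane

Base: id=14 (Heidi), manager_id=13, depth 0.
Iteration 1: join on id=13 -> Karl (id 13, manager_id=9, depth 1).
Iteration 2: join on id=9 -> Pam (id 9, manager_id=7, depth 2).
Iteration 3: join on id=7 -> Quinn (id 7, manager_id=3, depth 3).
Iteration 4: join on id=3 -> Mona (id 3, manager_id=2, depth 4).
Iteration 5: join on id=2 -> Zane (id 2, manager_id=1, depth 5).
Iteration 6: join on id=1 -> Yara (id 1, manager_id=NULL, depth 6).
Iteration 7: manager_id is NULL; no match; recursion stops.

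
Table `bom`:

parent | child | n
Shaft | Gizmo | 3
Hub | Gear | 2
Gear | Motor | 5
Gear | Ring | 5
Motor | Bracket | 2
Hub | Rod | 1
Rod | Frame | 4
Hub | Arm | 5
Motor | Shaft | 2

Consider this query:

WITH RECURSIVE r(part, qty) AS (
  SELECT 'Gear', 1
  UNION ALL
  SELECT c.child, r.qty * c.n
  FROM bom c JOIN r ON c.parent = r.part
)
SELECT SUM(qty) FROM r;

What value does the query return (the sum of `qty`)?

Base: (Gear, qty=1).
Iteration 1: components of {Gear} -> Motor = 1*5 = 5, Ring = 1*5 = 5.
Iteration 2: components of {Motor,Ring} -> Bracket = 5*2 = 10, Shaft = 5*2 = 10.
Iteration 3: components of {Bracket,Shaft} -> Gizmo = 10*3 = 30.
Iteration 4: no further components; recursion stops.
SUM(qty) = 1 + 5 + 5 + 10 + 10 + 30 = 61.

61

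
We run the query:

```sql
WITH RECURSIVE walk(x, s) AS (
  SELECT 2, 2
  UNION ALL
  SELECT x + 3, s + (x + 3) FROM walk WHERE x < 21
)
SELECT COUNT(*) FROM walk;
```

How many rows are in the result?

Base: x=2, s=2.
Iteration 1: 2 < 21 holds -> x = 2 + 3 = 5, s = 2 + 5 = 7.
Iteration 2: 5 < 21 holds -> x = 5 + 3 = 8, s = 7 + 8 = 15.
Iteration 3: 8 < 21 holds -> x = 8 + 3 = 11, s = 15 + 11 = 26.
Iteration 4: 11 < 21 holds -> x = 11 + 3 = 14, s = 26 + 14 = 40.
Iteration 5: 14 < 21 holds -> x = 14 + 3 = 17, s = 40 + 17 = 57.
Iteration 6: 17 < 21 holds -> x = 17 + 3 = 20, s = 57 + 20 = 77.
Iteration 7: 20 < 21 holds -> x = 20 + 3 = 23, s = 77 + 23 = 100.
Iteration 8: 23 < 21 fails; recursion stops.
Total rows emitted: 8.

8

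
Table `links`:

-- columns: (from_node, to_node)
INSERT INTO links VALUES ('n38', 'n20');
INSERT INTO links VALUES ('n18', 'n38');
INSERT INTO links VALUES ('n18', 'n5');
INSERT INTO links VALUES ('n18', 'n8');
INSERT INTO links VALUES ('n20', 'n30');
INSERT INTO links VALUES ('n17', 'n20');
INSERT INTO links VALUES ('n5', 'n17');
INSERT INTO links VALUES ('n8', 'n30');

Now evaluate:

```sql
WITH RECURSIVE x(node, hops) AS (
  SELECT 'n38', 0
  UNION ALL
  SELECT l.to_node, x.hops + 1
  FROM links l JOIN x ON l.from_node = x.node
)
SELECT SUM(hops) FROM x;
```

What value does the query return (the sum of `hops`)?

3

Base: (n38, hops=0).
Iteration 1: edges from {n38} -> (n20, hops=1).
Iteration 2: edges from {n20} -> (n30, hops=2).
Iteration 3: no outgoing edges from {n30}; recursion stops.
SUM(hops) = 0 + 1 + 2 = 3.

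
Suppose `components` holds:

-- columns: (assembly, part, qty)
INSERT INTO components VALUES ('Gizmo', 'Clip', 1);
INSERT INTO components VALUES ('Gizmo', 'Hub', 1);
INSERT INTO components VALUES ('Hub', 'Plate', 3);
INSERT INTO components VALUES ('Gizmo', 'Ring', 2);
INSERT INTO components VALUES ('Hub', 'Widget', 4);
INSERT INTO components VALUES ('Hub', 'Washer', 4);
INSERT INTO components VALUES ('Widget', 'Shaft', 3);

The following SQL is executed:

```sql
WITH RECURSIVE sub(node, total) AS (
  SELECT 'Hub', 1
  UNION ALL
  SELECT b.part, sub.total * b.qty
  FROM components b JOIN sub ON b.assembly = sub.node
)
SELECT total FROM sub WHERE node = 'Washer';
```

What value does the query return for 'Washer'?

Base: (Hub, total=1).
Iteration 1: components of {Hub} -> Plate = 1*3 = 3, Washer = 1*4 = 4, Widget = 1*4 = 4.
Iteration 2: components of {Plate,Washer,Widget} -> Shaft = 4*3 = 12.
Iteration 3: no further components; recursion stops.

4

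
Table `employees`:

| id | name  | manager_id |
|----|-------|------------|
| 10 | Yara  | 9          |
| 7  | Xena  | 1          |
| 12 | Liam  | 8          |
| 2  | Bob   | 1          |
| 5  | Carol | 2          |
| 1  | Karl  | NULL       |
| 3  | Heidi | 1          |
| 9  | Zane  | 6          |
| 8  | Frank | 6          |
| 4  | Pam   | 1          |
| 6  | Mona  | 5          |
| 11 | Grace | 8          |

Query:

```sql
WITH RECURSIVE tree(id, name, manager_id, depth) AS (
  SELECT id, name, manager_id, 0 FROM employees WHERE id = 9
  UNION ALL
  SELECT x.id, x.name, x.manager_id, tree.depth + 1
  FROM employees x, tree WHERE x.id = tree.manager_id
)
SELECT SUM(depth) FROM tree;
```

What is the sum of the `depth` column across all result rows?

10

Base: id=9 (Zane), manager_id=6, depth 0.
Iteration 1: join on id=6 -> Mona (id 6, manager_id=5, depth 1).
Iteration 2: join on id=5 -> Carol (id 5, manager_id=2, depth 2).
Iteration 3: join on id=2 -> Bob (id 2, manager_id=1, depth 3).
Iteration 4: join on id=1 -> Karl (id 1, manager_id=NULL, depth 4).
Iteration 5: manager_id is NULL; no match; recursion stops.
SUM(depth) = 0 + 1 + 2 + 3 + 4 = 10.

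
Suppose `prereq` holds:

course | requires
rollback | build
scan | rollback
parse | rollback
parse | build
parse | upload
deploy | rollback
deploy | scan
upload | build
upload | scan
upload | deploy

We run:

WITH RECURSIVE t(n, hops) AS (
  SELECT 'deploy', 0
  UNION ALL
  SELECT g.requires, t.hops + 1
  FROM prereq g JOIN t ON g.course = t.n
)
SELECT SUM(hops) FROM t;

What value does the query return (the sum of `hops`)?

Base: (deploy, hops=0).
Iteration 1: edges from {deploy} -> (rollback, hops=1), (scan, hops=1).
Iteration 2: edges from {rollback,scan} -> (build, hops=2), (rollback, hops=2).
Iteration 3: edges from {build,rollback} -> (build, hops=3).
Iteration 4: no outgoing edges from {build}; recursion stops.
SUM(hops) = 0 + 1 + 1 + 2 + 2 + 3 = 9.

9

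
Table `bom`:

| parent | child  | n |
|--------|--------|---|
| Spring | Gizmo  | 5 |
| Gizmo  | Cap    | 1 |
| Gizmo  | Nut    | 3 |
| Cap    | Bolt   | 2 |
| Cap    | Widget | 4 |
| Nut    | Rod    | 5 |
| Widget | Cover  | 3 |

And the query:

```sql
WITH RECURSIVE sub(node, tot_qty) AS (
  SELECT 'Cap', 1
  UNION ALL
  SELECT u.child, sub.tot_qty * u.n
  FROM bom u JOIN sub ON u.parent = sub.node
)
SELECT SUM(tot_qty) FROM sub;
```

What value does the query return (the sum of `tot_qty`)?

Base: (Cap, tot_qty=1).
Iteration 1: components of {Cap} -> Bolt = 1*2 = 2, Widget = 1*4 = 4.
Iteration 2: components of {Bolt,Widget} -> Cover = 4*3 = 12.
Iteration 3: no further components; recursion stops.
SUM(tot_qty) = 1 + 2 + 4 + 12 = 19.

19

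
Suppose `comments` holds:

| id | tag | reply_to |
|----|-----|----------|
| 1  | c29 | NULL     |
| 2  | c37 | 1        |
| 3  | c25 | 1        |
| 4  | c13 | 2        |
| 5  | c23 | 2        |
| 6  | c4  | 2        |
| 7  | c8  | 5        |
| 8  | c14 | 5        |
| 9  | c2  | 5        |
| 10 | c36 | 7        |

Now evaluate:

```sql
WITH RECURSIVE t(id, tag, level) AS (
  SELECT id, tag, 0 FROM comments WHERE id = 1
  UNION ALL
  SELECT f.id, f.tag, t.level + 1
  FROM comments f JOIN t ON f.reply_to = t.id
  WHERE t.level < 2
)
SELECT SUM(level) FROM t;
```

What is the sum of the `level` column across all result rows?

8

Base: id=1 (c29) at level 0.
Iteration 1: rows with reply_to in {1} -> c37 (id 2, level 1), c25 (id 3, level 1).
Iteration 2: rows with reply_to in {2,3} -> c13 (id 4, level 2), c23 (id 5, level 2), c4 (id 6, level 2).
Iteration 3: level < 2 fails for all current rows; recursion stops.
SUM(level) = 0 + 1 + 1 + 2 + 2 + 2 = 8.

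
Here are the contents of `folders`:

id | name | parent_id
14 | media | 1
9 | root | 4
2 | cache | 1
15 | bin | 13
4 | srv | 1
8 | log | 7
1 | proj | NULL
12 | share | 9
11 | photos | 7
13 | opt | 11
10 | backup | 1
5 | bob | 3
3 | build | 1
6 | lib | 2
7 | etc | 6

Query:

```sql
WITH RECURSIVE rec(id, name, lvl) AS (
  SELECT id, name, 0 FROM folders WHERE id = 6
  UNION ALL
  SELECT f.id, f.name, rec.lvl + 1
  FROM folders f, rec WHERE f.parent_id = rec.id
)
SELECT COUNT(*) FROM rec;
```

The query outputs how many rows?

6

Base: id=6 (lib) at lvl 0.
Iteration 1: rows with parent_id in {6} -> etc (id 7, lvl 1).
Iteration 2: rows with parent_id in {7} -> log (id 8, lvl 2), photos (id 11, lvl 2).
Iteration 3: rows with parent_id in {8,11} -> opt (id 13, lvl 3).
Iteration 4: rows with parent_id in {13} -> bin (id 15, lvl 4).
Iteration 5: no rows with parent_id in {15}; recursion stops.
Total rows emitted: 6.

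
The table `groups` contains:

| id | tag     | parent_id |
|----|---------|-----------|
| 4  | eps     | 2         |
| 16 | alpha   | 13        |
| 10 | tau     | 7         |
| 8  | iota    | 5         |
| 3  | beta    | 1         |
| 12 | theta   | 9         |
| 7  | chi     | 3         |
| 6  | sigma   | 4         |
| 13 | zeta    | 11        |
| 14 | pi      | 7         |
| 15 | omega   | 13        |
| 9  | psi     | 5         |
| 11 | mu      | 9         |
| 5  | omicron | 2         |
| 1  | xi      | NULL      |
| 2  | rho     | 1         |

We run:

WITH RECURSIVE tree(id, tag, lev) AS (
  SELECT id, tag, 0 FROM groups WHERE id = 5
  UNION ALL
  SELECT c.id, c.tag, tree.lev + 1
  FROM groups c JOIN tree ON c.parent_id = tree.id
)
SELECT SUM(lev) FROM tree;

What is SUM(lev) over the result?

Base: id=5 (omicron) at lev 0.
Iteration 1: rows with parent_id in {5} -> iota (id 8, lev 1), psi (id 9, lev 1).
Iteration 2: rows with parent_id in {8,9} -> mu (id 11, lev 2), theta (id 12, lev 2).
Iteration 3: rows with parent_id in {11,12} -> zeta (id 13, lev 3).
Iteration 4: rows with parent_id in {13} -> omega (id 15, lev 4), alpha (id 16, lev 4).
Iteration 5: no rows with parent_id in {15,16}; recursion stops.
SUM(lev) = 0 + 1 + 1 + 2 + 2 + 3 + 4 + 4 = 17.

17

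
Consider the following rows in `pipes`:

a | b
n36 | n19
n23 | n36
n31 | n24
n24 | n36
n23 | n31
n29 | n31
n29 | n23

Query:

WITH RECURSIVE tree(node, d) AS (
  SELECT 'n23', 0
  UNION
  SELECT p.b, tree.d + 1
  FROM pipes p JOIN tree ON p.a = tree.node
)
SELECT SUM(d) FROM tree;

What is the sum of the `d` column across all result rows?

Base: (n23, d=0).
Iteration 1: edges from {n23} -> (n31, d=1), (n36, d=1).
Iteration 2: edges from {n31,n36} -> (n19, d=2), (n24, d=2).
Iteration 3: edges from {n19,n24} -> (n36, d=3).
Iteration 4: edges from {n36} -> (n19, d=4).
Iteration 5: no outgoing edges from {n19}; recursion stops.
SUM(d) = 0 + 1 + 1 + 2 + 2 + 3 + 4 = 13.

13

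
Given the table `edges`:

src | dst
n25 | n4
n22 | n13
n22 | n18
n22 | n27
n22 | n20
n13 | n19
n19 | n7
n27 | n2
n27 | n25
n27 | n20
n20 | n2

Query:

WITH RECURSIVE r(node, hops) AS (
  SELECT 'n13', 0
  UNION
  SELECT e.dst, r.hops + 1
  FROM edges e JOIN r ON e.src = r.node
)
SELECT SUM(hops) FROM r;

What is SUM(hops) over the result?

3

Base: (n13, hops=0).
Iteration 1: edges from {n13} -> (n19, hops=1).
Iteration 2: edges from {n19} -> (n7, hops=2).
Iteration 3: no outgoing edges from {n7}; recursion stops.
SUM(hops) = 0 + 1 + 2 = 3.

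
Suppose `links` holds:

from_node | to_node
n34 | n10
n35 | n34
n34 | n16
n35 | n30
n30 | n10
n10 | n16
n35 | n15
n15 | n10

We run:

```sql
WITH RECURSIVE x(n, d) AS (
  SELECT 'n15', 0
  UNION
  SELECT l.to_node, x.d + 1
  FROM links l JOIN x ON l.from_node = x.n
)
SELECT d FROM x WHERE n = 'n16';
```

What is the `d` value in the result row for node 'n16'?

Base: (n15, d=0).
Iteration 1: edges from {n15} -> (n10, d=1).
Iteration 2: edges from {n10} -> (n16, d=2).
Iteration 3: no outgoing edges from {n16}; recursion stops.

2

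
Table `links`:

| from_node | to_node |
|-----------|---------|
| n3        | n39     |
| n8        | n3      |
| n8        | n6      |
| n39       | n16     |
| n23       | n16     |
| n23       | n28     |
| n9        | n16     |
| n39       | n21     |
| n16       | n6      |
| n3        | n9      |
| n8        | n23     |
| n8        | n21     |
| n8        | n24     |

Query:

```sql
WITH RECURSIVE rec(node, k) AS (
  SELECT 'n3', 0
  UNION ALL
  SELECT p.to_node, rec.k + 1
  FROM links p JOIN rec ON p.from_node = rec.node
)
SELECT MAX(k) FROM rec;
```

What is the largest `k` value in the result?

3

Base: (n3, k=0).
Iteration 1: edges from {n3} -> (n39, k=1), (n9, k=1).
Iteration 2: edges from {n39,n9} -> (n16, k=2) x2, (n21, k=2). [UNION ALL keeps all 3 new rows, including repeats]
Iteration 3: edges from {n16,n21} -> (n6, k=3) x2. [UNION ALL keeps all 2 new rows, including repeats]
Iteration 4: no outgoing edges from {n6}; recursion stops.
k values: 0, 1, 1, 2, 2, 2, 3, 3; the maximum is 3.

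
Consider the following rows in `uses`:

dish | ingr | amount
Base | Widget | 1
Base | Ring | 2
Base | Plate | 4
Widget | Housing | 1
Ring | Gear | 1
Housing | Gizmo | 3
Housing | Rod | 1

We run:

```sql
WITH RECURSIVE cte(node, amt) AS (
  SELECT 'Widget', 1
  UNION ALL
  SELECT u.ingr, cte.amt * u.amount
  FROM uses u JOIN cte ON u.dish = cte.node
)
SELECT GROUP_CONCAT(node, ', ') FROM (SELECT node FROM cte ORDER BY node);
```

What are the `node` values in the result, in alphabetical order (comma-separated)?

Gizmo, Housing, Rod, Widget

Base: (Widget, amt=1).
Iteration 1: components of {Widget} -> Housing = 1*1 = 1.
Iteration 2: components of {Housing} -> Gizmo = 1*3 = 3, Rod = 1*1 = 1.
Iteration 3: no further components; recursion stops.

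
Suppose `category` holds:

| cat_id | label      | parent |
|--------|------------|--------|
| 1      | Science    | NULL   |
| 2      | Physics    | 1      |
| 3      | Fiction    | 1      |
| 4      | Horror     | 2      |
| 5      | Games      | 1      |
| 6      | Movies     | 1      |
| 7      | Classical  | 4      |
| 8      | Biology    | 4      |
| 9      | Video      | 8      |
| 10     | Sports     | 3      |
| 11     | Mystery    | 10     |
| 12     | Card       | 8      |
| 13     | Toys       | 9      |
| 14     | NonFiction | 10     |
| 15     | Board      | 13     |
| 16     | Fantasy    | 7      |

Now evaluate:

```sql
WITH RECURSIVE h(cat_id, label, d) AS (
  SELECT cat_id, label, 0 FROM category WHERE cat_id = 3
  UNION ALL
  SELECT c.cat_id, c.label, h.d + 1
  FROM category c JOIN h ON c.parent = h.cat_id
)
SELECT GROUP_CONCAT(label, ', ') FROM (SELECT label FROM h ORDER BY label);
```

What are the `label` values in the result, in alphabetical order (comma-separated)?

Base: cat_id=3 (Fiction) at d 0.
Iteration 1: rows with parent in {3} -> Sports (id 10, d 1).
Iteration 2: rows with parent in {10} -> Mystery (id 11, d 2), NonFiction (id 14, d 2).
Iteration 3: no rows with parent in {11,14}; recursion stops.

Fiction, Mystery, NonFiction, Sports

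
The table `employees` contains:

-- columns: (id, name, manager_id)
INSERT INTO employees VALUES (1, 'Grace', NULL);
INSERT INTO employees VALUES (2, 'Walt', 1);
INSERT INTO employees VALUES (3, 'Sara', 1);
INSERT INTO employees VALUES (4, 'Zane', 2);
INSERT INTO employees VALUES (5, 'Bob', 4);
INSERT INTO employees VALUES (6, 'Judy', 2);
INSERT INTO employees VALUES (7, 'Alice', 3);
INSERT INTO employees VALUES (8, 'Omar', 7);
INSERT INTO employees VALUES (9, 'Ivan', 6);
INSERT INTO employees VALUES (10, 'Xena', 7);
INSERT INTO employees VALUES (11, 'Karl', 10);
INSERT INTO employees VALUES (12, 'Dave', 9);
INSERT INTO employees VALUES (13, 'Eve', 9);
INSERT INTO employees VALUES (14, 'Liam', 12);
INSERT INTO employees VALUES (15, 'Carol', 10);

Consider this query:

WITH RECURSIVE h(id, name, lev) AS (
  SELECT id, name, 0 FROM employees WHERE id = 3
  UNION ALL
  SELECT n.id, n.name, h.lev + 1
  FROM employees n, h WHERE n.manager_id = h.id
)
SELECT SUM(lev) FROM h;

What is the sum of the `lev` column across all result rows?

11

Base: id=3 (Sara) at lev 0.
Iteration 1: rows with manager_id in {3} -> Alice (id 7, lev 1).
Iteration 2: rows with manager_id in {7} -> Omar (id 8, lev 2), Xena (id 10, lev 2).
Iteration 3: rows with manager_id in {8,10} -> Karl (id 11, lev 3), Carol (id 15, lev 3).
Iteration 4: no rows with manager_id in {11,15}; recursion stops.
SUM(lev) = 0 + 1 + 2 + 2 + 3 + 3 = 11.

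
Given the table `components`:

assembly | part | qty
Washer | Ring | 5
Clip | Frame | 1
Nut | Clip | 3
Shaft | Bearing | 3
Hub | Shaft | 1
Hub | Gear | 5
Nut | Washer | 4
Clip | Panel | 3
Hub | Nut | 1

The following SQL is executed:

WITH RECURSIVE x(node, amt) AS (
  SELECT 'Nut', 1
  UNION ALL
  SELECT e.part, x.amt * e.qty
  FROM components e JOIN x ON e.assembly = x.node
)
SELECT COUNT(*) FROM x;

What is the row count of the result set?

6

Base: (Nut, amt=1).
Iteration 1: components of {Nut} -> Clip = 1*3 = 3, Washer = 1*4 = 4.
Iteration 2: components of {Clip,Washer} -> Frame = 3*1 = 3, Panel = 3*3 = 9, Ring = 4*5 = 20.
Iteration 3: no further components; recursion stops.
Total rows emitted: 6.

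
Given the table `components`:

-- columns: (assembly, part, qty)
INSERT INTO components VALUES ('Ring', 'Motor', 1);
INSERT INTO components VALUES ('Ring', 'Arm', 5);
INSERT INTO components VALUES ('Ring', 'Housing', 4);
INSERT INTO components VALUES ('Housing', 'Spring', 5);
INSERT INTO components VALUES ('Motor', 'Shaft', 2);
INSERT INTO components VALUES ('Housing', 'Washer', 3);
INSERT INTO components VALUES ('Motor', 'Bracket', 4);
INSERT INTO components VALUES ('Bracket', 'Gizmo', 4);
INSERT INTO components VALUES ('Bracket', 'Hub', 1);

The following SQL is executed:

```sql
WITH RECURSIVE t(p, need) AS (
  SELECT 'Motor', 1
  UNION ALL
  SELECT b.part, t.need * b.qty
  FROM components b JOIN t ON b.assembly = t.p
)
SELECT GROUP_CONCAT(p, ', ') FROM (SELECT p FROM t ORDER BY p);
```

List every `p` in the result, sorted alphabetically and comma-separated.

Base: (Motor, need=1).
Iteration 1: components of {Motor} -> Bracket = 1*4 = 4, Shaft = 1*2 = 2.
Iteration 2: components of {Bracket,Shaft} -> Gizmo = 4*4 = 16, Hub = 4*1 = 4.
Iteration 3: no further components; recursion stops.

Bracket, Gizmo, Hub, Motor, Shaft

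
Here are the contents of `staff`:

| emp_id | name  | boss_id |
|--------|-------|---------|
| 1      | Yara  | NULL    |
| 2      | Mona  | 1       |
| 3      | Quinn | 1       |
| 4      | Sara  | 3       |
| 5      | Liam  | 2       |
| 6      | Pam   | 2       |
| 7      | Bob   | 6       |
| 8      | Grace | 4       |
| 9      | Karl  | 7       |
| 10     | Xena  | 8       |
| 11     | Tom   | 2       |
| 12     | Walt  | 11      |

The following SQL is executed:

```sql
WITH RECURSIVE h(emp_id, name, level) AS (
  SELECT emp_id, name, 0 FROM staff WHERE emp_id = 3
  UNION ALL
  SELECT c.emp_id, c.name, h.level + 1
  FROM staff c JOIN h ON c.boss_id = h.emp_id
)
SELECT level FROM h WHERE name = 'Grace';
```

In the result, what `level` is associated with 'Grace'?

Base: emp_id=3 (Quinn) at level 0.
Iteration 1: rows with boss_id in {3} -> Sara (id 4, level 1).
Iteration 2: rows with boss_id in {4} -> Grace (id 8, level 2).
Iteration 3: rows with boss_id in {8} -> Xena (id 10, level 3).
Iteration 4: no rows with boss_id in {10}; recursion stops.

2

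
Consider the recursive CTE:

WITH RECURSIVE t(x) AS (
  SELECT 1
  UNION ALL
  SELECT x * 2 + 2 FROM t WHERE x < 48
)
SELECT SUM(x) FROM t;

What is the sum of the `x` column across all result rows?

Base: x=1.
Iteration 1: 1 < 48 holds -> x = 1 * 2 + 2 = 4.
Iteration 2: 4 < 48 holds -> x = 4 * 2 + 2 = 10.
Iteration 3: 10 < 48 holds -> x = 10 * 2 + 2 = 22.
Iteration 4: 22 < 48 holds -> x = 22 * 2 + 2 = 46.
Iteration 5: 46 < 48 holds -> x = 46 * 2 + 2 = 94.
Iteration 6: 94 < 48 fails; recursion stops.
SUM(x) = 1 + 4 + 10 + 22 + 46 + 94 = 177.

177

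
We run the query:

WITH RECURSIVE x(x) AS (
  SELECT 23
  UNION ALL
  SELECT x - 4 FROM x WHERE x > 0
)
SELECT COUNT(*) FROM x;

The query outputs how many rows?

Base: x=23.
Iteration 1: 23 > 0 holds -> x = 23 - 4 = 19.
Iteration 2: 19 > 0 holds -> x = 19 - 4 = 15.
Iteration 3: 15 > 0 holds -> x = 15 - 4 = 11.
Iteration 4: 11 > 0 holds -> x = 11 - 4 = 7.
Iteration 5: 7 > 0 holds -> x = 7 - 4 = 3.
Iteration 6: 3 > 0 holds -> x = 3 - 4 = -1.
Iteration 7: -1 > 0 fails; recursion stops.
Total rows emitted: 7.

7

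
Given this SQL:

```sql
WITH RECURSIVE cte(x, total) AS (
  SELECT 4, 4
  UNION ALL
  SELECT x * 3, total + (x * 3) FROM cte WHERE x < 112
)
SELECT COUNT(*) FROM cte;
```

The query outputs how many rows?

5

Base: x=4, total=4.
Iteration 1: 4 < 112 holds -> x = 4 * 3 = 12, total = 4 + 12 = 16.
Iteration 2: 12 < 112 holds -> x = 12 * 3 = 36, total = 16 + 36 = 52.
Iteration 3: 36 < 112 holds -> x = 36 * 3 = 108, total = 52 + 108 = 160.
Iteration 4: 108 < 112 holds -> x = 108 * 3 = 324, total = 160 + 324 = 484.
Iteration 5: 324 < 112 fails; recursion stops.
Total rows emitted: 5.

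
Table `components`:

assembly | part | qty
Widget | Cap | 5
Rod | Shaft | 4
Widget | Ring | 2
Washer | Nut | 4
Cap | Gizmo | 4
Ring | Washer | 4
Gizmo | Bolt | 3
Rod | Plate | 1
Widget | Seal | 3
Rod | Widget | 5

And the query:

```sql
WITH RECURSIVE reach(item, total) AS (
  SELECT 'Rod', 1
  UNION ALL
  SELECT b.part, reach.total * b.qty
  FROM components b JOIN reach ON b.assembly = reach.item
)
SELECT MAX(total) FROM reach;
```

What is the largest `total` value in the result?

Base: (Rod, total=1).
Iteration 1: components of {Rod} -> Plate = 1*1 = 1, Shaft = 1*4 = 4, Widget = 1*5 = 5.
Iteration 2: components of {Plate,Shaft,Widget} -> Cap = 5*5 = 25, Ring = 5*2 = 10, Seal = 5*3 = 15.
Iteration 3: components of {Cap,Ring,Seal} -> Gizmo = 25*4 = 100, Washer = 10*4 = 40.
Iteration 4: components of {Gizmo,Washer} -> Bolt = 100*3 = 300, Nut = 40*4 = 160.
Iteration 5: no further components; recursion stops.
total values: 1, 5, 4, 1, 25, 10, 15, 100, 40, 300, 160; the maximum is 300.

300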